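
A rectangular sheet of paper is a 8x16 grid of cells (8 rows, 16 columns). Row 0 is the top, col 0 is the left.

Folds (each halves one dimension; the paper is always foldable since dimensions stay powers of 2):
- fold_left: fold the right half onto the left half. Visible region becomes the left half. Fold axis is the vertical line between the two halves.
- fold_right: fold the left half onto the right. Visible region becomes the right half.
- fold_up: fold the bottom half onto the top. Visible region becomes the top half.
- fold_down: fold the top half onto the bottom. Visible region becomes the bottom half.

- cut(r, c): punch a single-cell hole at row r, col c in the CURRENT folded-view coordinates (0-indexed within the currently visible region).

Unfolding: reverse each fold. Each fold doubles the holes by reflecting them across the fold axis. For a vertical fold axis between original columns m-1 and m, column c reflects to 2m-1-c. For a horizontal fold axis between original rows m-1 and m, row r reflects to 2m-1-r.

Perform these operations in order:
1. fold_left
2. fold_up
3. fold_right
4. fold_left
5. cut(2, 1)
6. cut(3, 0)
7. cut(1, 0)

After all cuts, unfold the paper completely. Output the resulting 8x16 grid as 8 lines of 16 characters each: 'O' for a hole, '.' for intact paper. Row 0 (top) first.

Answer: ................
O..OO..OO..OO..O
.OO..OO..OO..OO.
O..OO..OO..OO..O
O..OO..OO..OO..O
.OO..OO..OO..OO.
O..OO..OO..OO..O
................

Derivation:
Op 1 fold_left: fold axis v@8; visible region now rows[0,8) x cols[0,8) = 8x8
Op 2 fold_up: fold axis h@4; visible region now rows[0,4) x cols[0,8) = 4x8
Op 3 fold_right: fold axis v@4; visible region now rows[0,4) x cols[4,8) = 4x4
Op 4 fold_left: fold axis v@6; visible region now rows[0,4) x cols[4,6) = 4x2
Op 5 cut(2, 1): punch at orig (2,5); cuts so far [(2, 5)]; region rows[0,4) x cols[4,6) = 4x2
Op 6 cut(3, 0): punch at orig (3,4); cuts so far [(2, 5), (3, 4)]; region rows[0,4) x cols[4,6) = 4x2
Op 7 cut(1, 0): punch at orig (1,4); cuts so far [(1, 4), (2, 5), (3, 4)]; region rows[0,4) x cols[4,6) = 4x2
Unfold 1 (reflect across v@6): 6 holes -> [(1, 4), (1, 7), (2, 5), (2, 6), (3, 4), (3, 7)]
Unfold 2 (reflect across v@4): 12 holes -> [(1, 0), (1, 3), (1, 4), (1, 7), (2, 1), (2, 2), (2, 5), (2, 6), (3, 0), (3, 3), (3, 4), (3, 7)]
Unfold 3 (reflect across h@4): 24 holes -> [(1, 0), (1, 3), (1, 4), (1, 7), (2, 1), (2, 2), (2, 5), (2, 6), (3, 0), (3, 3), (3, 4), (3, 7), (4, 0), (4, 3), (4, 4), (4, 7), (5, 1), (5, 2), (5, 5), (5, 6), (6, 0), (6, 3), (6, 4), (6, 7)]
Unfold 4 (reflect across v@8): 48 holes -> [(1, 0), (1, 3), (1, 4), (1, 7), (1, 8), (1, 11), (1, 12), (1, 15), (2, 1), (2, 2), (2, 5), (2, 6), (2, 9), (2, 10), (2, 13), (2, 14), (3, 0), (3, 3), (3, 4), (3, 7), (3, 8), (3, 11), (3, 12), (3, 15), (4, 0), (4, 3), (4, 4), (4, 7), (4, 8), (4, 11), (4, 12), (4, 15), (5, 1), (5, 2), (5, 5), (5, 6), (5, 9), (5, 10), (5, 13), (5, 14), (6, 0), (6, 3), (6, 4), (6, 7), (6, 8), (6, 11), (6, 12), (6, 15)]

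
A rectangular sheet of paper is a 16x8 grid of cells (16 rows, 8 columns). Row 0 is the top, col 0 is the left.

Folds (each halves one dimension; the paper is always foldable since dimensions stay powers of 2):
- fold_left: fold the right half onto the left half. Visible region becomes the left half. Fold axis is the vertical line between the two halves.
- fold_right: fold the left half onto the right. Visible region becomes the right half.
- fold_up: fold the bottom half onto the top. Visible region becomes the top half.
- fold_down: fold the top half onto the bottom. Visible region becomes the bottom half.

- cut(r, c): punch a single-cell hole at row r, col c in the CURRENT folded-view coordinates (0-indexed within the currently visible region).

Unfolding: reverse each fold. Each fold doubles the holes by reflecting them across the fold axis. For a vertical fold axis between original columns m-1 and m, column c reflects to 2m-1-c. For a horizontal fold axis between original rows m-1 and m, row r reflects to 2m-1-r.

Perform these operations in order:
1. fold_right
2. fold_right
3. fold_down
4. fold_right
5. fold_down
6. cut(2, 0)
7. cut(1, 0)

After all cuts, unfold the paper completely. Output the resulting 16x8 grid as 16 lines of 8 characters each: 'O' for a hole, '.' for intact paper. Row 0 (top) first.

Answer: ........
OOOOOOOO
OOOOOOOO
........
........
OOOOOOOO
OOOOOOOO
........
........
OOOOOOOO
OOOOOOOO
........
........
OOOOOOOO
OOOOOOOO
........

Derivation:
Op 1 fold_right: fold axis v@4; visible region now rows[0,16) x cols[4,8) = 16x4
Op 2 fold_right: fold axis v@6; visible region now rows[0,16) x cols[6,8) = 16x2
Op 3 fold_down: fold axis h@8; visible region now rows[8,16) x cols[6,8) = 8x2
Op 4 fold_right: fold axis v@7; visible region now rows[8,16) x cols[7,8) = 8x1
Op 5 fold_down: fold axis h@12; visible region now rows[12,16) x cols[7,8) = 4x1
Op 6 cut(2, 0): punch at orig (14,7); cuts so far [(14, 7)]; region rows[12,16) x cols[7,8) = 4x1
Op 7 cut(1, 0): punch at orig (13,7); cuts so far [(13, 7), (14, 7)]; region rows[12,16) x cols[7,8) = 4x1
Unfold 1 (reflect across h@12): 4 holes -> [(9, 7), (10, 7), (13, 7), (14, 7)]
Unfold 2 (reflect across v@7): 8 holes -> [(9, 6), (9, 7), (10, 6), (10, 7), (13, 6), (13, 7), (14, 6), (14, 7)]
Unfold 3 (reflect across h@8): 16 holes -> [(1, 6), (1, 7), (2, 6), (2, 7), (5, 6), (5, 7), (6, 6), (6, 7), (9, 6), (9, 7), (10, 6), (10, 7), (13, 6), (13, 7), (14, 6), (14, 7)]
Unfold 4 (reflect across v@6): 32 holes -> [(1, 4), (1, 5), (1, 6), (1, 7), (2, 4), (2, 5), (2, 6), (2, 7), (5, 4), (5, 5), (5, 6), (5, 7), (6, 4), (6, 5), (6, 6), (6, 7), (9, 4), (9, 5), (9, 6), (9, 7), (10, 4), (10, 5), (10, 6), (10, 7), (13, 4), (13, 5), (13, 6), (13, 7), (14, 4), (14, 5), (14, 6), (14, 7)]
Unfold 5 (reflect across v@4): 64 holes -> [(1, 0), (1, 1), (1, 2), (1, 3), (1, 4), (1, 5), (1, 6), (1, 7), (2, 0), (2, 1), (2, 2), (2, 3), (2, 4), (2, 5), (2, 6), (2, 7), (5, 0), (5, 1), (5, 2), (5, 3), (5, 4), (5, 5), (5, 6), (5, 7), (6, 0), (6, 1), (6, 2), (6, 3), (6, 4), (6, 5), (6, 6), (6, 7), (9, 0), (9, 1), (9, 2), (9, 3), (9, 4), (9, 5), (9, 6), (9, 7), (10, 0), (10, 1), (10, 2), (10, 3), (10, 4), (10, 5), (10, 6), (10, 7), (13, 0), (13, 1), (13, 2), (13, 3), (13, 4), (13, 5), (13, 6), (13, 7), (14, 0), (14, 1), (14, 2), (14, 3), (14, 4), (14, 5), (14, 6), (14, 7)]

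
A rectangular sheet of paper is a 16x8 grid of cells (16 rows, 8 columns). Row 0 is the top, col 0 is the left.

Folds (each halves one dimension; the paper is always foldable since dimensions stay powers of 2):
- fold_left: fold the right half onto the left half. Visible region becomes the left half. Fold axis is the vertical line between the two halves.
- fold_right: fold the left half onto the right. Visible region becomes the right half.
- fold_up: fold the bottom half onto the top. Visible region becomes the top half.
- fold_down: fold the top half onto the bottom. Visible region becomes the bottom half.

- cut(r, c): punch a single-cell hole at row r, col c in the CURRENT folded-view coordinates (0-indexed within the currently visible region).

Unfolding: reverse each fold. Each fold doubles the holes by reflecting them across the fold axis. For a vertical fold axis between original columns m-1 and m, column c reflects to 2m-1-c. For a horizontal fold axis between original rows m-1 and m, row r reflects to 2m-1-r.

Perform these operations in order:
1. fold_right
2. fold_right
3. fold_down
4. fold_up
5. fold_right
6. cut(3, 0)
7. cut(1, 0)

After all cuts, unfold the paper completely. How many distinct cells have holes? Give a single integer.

Op 1 fold_right: fold axis v@4; visible region now rows[0,16) x cols[4,8) = 16x4
Op 2 fold_right: fold axis v@6; visible region now rows[0,16) x cols[6,8) = 16x2
Op 3 fold_down: fold axis h@8; visible region now rows[8,16) x cols[6,8) = 8x2
Op 4 fold_up: fold axis h@12; visible region now rows[8,12) x cols[6,8) = 4x2
Op 5 fold_right: fold axis v@7; visible region now rows[8,12) x cols[7,8) = 4x1
Op 6 cut(3, 0): punch at orig (11,7); cuts so far [(11, 7)]; region rows[8,12) x cols[7,8) = 4x1
Op 7 cut(1, 0): punch at orig (9,7); cuts so far [(9, 7), (11, 7)]; region rows[8,12) x cols[7,8) = 4x1
Unfold 1 (reflect across v@7): 4 holes -> [(9, 6), (9, 7), (11, 6), (11, 7)]
Unfold 2 (reflect across h@12): 8 holes -> [(9, 6), (9, 7), (11, 6), (11, 7), (12, 6), (12, 7), (14, 6), (14, 7)]
Unfold 3 (reflect across h@8): 16 holes -> [(1, 6), (1, 7), (3, 6), (3, 7), (4, 6), (4, 7), (6, 6), (6, 7), (9, 6), (9, 7), (11, 6), (11, 7), (12, 6), (12, 7), (14, 6), (14, 7)]
Unfold 4 (reflect across v@6): 32 holes -> [(1, 4), (1, 5), (1, 6), (1, 7), (3, 4), (3, 5), (3, 6), (3, 7), (4, 4), (4, 5), (4, 6), (4, 7), (6, 4), (6, 5), (6, 6), (6, 7), (9, 4), (9, 5), (9, 6), (9, 7), (11, 4), (11, 5), (11, 6), (11, 7), (12, 4), (12, 5), (12, 6), (12, 7), (14, 4), (14, 5), (14, 6), (14, 7)]
Unfold 5 (reflect across v@4): 64 holes -> [(1, 0), (1, 1), (1, 2), (1, 3), (1, 4), (1, 5), (1, 6), (1, 7), (3, 0), (3, 1), (3, 2), (3, 3), (3, 4), (3, 5), (3, 6), (3, 7), (4, 0), (4, 1), (4, 2), (4, 3), (4, 4), (4, 5), (4, 6), (4, 7), (6, 0), (6, 1), (6, 2), (6, 3), (6, 4), (6, 5), (6, 6), (6, 7), (9, 0), (9, 1), (9, 2), (9, 3), (9, 4), (9, 5), (9, 6), (9, 7), (11, 0), (11, 1), (11, 2), (11, 3), (11, 4), (11, 5), (11, 6), (11, 7), (12, 0), (12, 1), (12, 2), (12, 3), (12, 4), (12, 5), (12, 6), (12, 7), (14, 0), (14, 1), (14, 2), (14, 3), (14, 4), (14, 5), (14, 6), (14, 7)]

Answer: 64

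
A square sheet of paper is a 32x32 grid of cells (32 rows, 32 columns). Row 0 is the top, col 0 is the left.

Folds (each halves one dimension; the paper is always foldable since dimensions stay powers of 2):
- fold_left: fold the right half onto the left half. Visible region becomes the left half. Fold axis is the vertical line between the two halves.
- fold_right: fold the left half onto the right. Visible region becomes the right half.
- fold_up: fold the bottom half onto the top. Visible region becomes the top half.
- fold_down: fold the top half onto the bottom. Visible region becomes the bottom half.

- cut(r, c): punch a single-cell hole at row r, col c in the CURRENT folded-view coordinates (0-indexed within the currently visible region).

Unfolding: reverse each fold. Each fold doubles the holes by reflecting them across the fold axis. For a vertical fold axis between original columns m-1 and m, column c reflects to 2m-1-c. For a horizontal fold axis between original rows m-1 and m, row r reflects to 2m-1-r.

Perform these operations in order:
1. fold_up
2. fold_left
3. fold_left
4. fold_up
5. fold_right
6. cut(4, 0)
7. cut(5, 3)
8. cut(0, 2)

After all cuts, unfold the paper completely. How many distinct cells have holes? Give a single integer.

Op 1 fold_up: fold axis h@16; visible region now rows[0,16) x cols[0,32) = 16x32
Op 2 fold_left: fold axis v@16; visible region now rows[0,16) x cols[0,16) = 16x16
Op 3 fold_left: fold axis v@8; visible region now rows[0,16) x cols[0,8) = 16x8
Op 4 fold_up: fold axis h@8; visible region now rows[0,8) x cols[0,8) = 8x8
Op 5 fold_right: fold axis v@4; visible region now rows[0,8) x cols[4,8) = 8x4
Op 6 cut(4, 0): punch at orig (4,4); cuts so far [(4, 4)]; region rows[0,8) x cols[4,8) = 8x4
Op 7 cut(5, 3): punch at orig (5,7); cuts so far [(4, 4), (5, 7)]; region rows[0,8) x cols[4,8) = 8x4
Op 8 cut(0, 2): punch at orig (0,6); cuts so far [(0, 6), (4, 4), (5, 7)]; region rows[0,8) x cols[4,8) = 8x4
Unfold 1 (reflect across v@4): 6 holes -> [(0, 1), (0, 6), (4, 3), (4, 4), (5, 0), (5, 7)]
Unfold 2 (reflect across h@8): 12 holes -> [(0, 1), (0, 6), (4, 3), (4, 4), (5, 0), (5, 7), (10, 0), (10, 7), (11, 3), (11, 4), (15, 1), (15, 6)]
Unfold 3 (reflect across v@8): 24 holes -> [(0, 1), (0, 6), (0, 9), (0, 14), (4, 3), (4, 4), (4, 11), (4, 12), (5, 0), (5, 7), (5, 8), (5, 15), (10, 0), (10, 7), (10, 8), (10, 15), (11, 3), (11, 4), (11, 11), (11, 12), (15, 1), (15, 6), (15, 9), (15, 14)]
Unfold 4 (reflect across v@16): 48 holes -> [(0, 1), (0, 6), (0, 9), (0, 14), (0, 17), (0, 22), (0, 25), (0, 30), (4, 3), (4, 4), (4, 11), (4, 12), (4, 19), (4, 20), (4, 27), (4, 28), (5, 0), (5, 7), (5, 8), (5, 15), (5, 16), (5, 23), (5, 24), (5, 31), (10, 0), (10, 7), (10, 8), (10, 15), (10, 16), (10, 23), (10, 24), (10, 31), (11, 3), (11, 4), (11, 11), (11, 12), (11, 19), (11, 20), (11, 27), (11, 28), (15, 1), (15, 6), (15, 9), (15, 14), (15, 17), (15, 22), (15, 25), (15, 30)]
Unfold 5 (reflect across h@16): 96 holes -> [(0, 1), (0, 6), (0, 9), (0, 14), (0, 17), (0, 22), (0, 25), (0, 30), (4, 3), (4, 4), (4, 11), (4, 12), (4, 19), (4, 20), (4, 27), (4, 28), (5, 0), (5, 7), (5, 8), (5, 15), (5, 16), (5, 23), (5, 24), (5, 31), (10, 0), (10, 7), (10, 8), (10, 15), (10, 16), (10, 23), (10, 24), (10, 31), (11, 3), (11, 4), (11, 11), (11, 12), (11, 19), (11, 20), (11, 27), (11, 28), (15, 1), (15, 6), (15, 9), (15, 14), (15, 17), (15, 22), (15, 25), (15, 30), (16, 1), (16, 6), (16, 9), (16, 14), (16, 17), (16, 22), (16, 25), (16, 30), (20, 3), (20, 4), (20, 11), (20, 12), (20, 19), (20, 20), (20, 27), (20, 28), (21, 0), (21, 7), (21, 8), (21, 15), (21, 16), (21, 23), (21, 24), (21, 31), (26, 0), (26, 7), (26, 8), (26, 15), (26, 16), (26, 23), (26, 24), (26, 31), (27, 3), (27, 4), (27, 11), (27, 12), (27, 19), (27, 20), (27, 27), (27, 28), (31, 1), (31, 6), (31, 9), (31, 14), (31, 17), (31, 22), (31, 25), (31, 30)]

Answer: 96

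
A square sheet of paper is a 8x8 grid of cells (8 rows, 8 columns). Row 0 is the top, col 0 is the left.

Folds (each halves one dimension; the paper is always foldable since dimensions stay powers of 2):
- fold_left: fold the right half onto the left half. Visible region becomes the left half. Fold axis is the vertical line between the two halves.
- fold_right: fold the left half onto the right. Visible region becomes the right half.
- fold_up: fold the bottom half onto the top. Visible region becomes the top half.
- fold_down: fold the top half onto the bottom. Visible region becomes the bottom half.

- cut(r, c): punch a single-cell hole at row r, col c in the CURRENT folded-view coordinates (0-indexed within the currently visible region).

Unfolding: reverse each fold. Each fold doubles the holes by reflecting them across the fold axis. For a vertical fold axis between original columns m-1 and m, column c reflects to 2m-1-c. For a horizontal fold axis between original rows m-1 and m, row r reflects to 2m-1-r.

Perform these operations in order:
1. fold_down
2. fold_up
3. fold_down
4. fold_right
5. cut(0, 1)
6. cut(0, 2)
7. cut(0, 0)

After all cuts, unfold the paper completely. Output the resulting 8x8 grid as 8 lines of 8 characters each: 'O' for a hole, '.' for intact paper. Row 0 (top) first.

Op 1 fold_down: fold axis h@4; visible region now rows[4,8) x cols[0,8) = 4x8
Op 2 fold_up: fold axis h@6; visible region now rows[4,6) x cols[0,8) = 2x8
Op 3 fold_down: fold axis h@5; visible region now rows[5,6) x cols[0,8) = 1x8
Op 4 fold_right: fold axis v@4; visible region now rows[5,6) x cols[4,8) = 1x4
Op 5 cut(0, 1): punch at orig (5,5); cuts so far [(5, 5)]; region rows[5,6) x cols[4,8) = 1x4
Op 6 cut(0, 2): punch at orig (5,6); cuts so far [(5, 5), (5, 6)]; region rows[5,6) x cols[4,8) = 1x4
Op 7 cut(0, 0): punch at orig (5,4); cuts so far [(5, 4), (5, 5), (5, 6)]; region rows[5,6) x cols[4,8) = 1x4
Unfold 1 (reflect across v@4): 6 holes -> [(5, 1), (5, 2), (5, 3), (5, 4), (5, 5), (5, 6)]
Unfold 2 (reflect across h@5): 12 holes -> [(4, 1), (4, 2), (4, 3), (4, 4), (4, 5), (4, 6), (5, 1), (5, 2), (5, 3), (5, 4), (5, 5), (5, 6)]
Unfold 3 (reflect across h@6): 24 holes -> [(4, 1), (4, 2), (4, 3), (4, 4), (4, 5), (4, 6), (5, 1), (5, 2), (5, 3), (5, 4), (5, 5), (5, 6), (6, 1), (6, 2), (6, 3), (6, 4), (6, 5), (6, 6), (7, 1), (7, 2), (7, 3), (7, 4), (7, 5), (7, 6)]
Unfold 4 (reflect across h@4): 48 holes -> [(0, 1), (0, 2), (0, 3), (0, 4), (0, 5), (0, 6), (1, 1), (1, 2), (1, 3), (1, 4), (1, 5), (1, 6), (2, 1), (2, 2), (2, 3), (2, 4), (2, 5), (2, 6), (3, 1), (3, 2), (3, 3), (3, 4), (3, 5), (3, 6), (4, 1), (4, 2), (4, 3), (4, 4), (4, 5), (4, 6), (5, 1), (5, 2), (5, 3), (5, 4), (5, 5), (5, 6), (6, 1), (6, 2), (6, 3), (6, 4), (6, 5), (6, 6), (7, 1), (7, 2), (7, 3), (7, 4), (7, 5), (7, 6)]

Answer: .OOOOOO.
.OOOOOO.
.OOOOOO.
.OOOOOO.
.OOOOOO.
.OOOOOO.
.OOOOOO.
.OOOOOO.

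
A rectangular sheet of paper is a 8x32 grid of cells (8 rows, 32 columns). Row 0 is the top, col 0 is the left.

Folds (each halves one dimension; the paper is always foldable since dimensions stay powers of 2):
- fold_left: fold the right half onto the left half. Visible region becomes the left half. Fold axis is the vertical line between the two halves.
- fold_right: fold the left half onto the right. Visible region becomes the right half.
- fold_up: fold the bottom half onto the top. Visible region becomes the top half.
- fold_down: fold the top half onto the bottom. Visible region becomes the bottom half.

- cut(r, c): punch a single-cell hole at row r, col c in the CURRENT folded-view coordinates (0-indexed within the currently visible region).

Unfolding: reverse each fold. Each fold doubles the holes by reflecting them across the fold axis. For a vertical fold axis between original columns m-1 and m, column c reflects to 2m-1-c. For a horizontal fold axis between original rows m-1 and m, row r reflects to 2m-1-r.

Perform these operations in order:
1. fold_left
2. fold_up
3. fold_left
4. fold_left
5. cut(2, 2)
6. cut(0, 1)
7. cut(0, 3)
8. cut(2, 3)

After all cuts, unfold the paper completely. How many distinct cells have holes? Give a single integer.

Answer: 64

Derivation:
Op 1 fold_left: fold axis v@16; visible region now rows[0,8) x cols[0,16) = 8x16
Op 2 fold_up: fold axis h@4; visible region now rows[0,4) x cols[0,16) = 4x16
Op 3 fold_left: fold axis v@8; visible region now rows[0,4) x cols[0,8) = 4x8
Op 4 fold_left: fold axis v@4; visible region now rows[0,4) x cols[0,4) = 4x4
Op 5 cut(2, 2): punch at orig (2,2); cuts so far [(2, 2)]; region rows[0,4) x cols[0,4) = 4x4
Op 6 cut(0, 1): punch at orig (0,1); cuts so far [(0, 1), (2, 2)]; region rows[0,4) x cols[0,4) = 4x4
Op 7 cut(0, 3): punch at orig (0,3); cuts so far [(0, 1), (0, 3), (2, 2)]; region rows[0,4) x cols[0,4) = 4x4
Op 8 cut(2, 3): punch at orig (2,3); cuts so far [(0, 1), (0, 3), (2, 2), (2, 3)]; region rows[0,4) x cols[0,4) = 4x4
Unfold 1 (reflect across v@4): 8 holes -> [(0, 1), (0, 3), (0, 4), (0, 6), (2, 2), (2, 3), (2, 4), (2, 5)]
Unfold 2 (reflect across v@8): 16 holes -> [(0, 1), (0, 3), (0, 4), (0, 6), (0, 9), (0, 11), (0, 12), (0, 14), (2, 2), (2, 3), (2, 4), (2, 5), (2, 10), (2, 11), (2, 12), (2, 13)]
Unfold 3 (reflect across h@4): 32 holes -> [(0, 1), (0, 3), (0, 4), (0, 6), (0, 9), (0, 11), (0, 12), (0, 14), (2, 2), (2, 3), (2, 4), (2, 5), (2, 10), (2, 11), (2, 12), (2, 13), (5, 2), (5, 3), (5, 4), (5, 5), (5, 10), (5, 11), (5, 12), (5, 13), (7, 1), (7, 3), (7, 4), (7, 6), (7, 9), (7, 11), (7, 12), (7, 14)]
Unfold 4 (reflect across v@16): 64 holes -> [(0, 1), (0, 3), (0, 4), (0, 6), (0, 9), (0, 11), (0, 12), (0, 14), (0, 17), (0, 19), (0, 20), (0, 22), (0, 25), (0, 27), (0, 28), (0, 30), (2, 2), (2, 3), (2, 4), (2, 5), (2, 10), (2, 11), (2, 12), (2, 13), (2, 18), (2, 19), (2, 20), (2, 21), (2, 26), (2, 27), (2, 28), (2, 29), (5, 2), (5, 3), (5, 4), (5, 5), (5, 10), (5, 11), (5, 12), (5, 13), (5, 18), (5, 19), (5, 20), (5, 21), (5, 26), (5, 27), (5, 28), (5, 29), (7, 1), (7, 3), (7, 4), (7, 6), (7, 9), (7, 11), (7, 12), (7, 14), (7, 17), (7, 19), (7, 20), (7, 22), (7, 25), (7, 27), (7, 28), (7, 30)]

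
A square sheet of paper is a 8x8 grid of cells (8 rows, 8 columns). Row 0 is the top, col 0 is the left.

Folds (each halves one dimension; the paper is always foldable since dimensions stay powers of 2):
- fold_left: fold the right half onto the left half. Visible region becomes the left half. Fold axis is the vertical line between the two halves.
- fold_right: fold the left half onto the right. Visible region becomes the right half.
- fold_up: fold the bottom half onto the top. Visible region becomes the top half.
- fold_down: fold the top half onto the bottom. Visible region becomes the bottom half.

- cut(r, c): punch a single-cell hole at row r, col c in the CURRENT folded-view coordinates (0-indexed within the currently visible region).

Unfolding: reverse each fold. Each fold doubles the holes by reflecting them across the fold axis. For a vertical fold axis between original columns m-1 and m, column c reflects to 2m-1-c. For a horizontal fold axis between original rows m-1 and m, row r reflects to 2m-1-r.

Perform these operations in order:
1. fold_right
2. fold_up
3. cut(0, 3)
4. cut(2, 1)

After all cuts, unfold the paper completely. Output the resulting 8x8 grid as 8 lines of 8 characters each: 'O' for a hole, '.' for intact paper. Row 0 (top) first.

Op 1 fold_right: fold axis v@4; visible region now rows[0,8) x cols[4,8) = 8x4
Op 2 fold_up: fold axis h@4; visible region now rows[0,4) x cols[4,8) = 4x4
Op 3 cut(0, 3): punch at orig (0,7); cuts so far [(0, 7)]; region rows[0,4) x cols[4,8) = 4x4
Op 4 cut(2, 1): punch at orig (2,5); cuts so far [(0, 7), (2, 5)]; region rows[0,4) x cols[4,8) = 4x4
Unfold 1 (reflect across h@4): 4 holes -> [(0, 7), (2, 5), (5, 5), (7, 7)]
Unfold 2 (reflect across v@4): 8 holes -> [(0, 0), (0, 7), (2, 2), (2, 5), (5, 2), (5, 5), (7, 0), (7, 7)]

Answer: O......O
........
..O..O..
........
........
..O..O..
........
O......O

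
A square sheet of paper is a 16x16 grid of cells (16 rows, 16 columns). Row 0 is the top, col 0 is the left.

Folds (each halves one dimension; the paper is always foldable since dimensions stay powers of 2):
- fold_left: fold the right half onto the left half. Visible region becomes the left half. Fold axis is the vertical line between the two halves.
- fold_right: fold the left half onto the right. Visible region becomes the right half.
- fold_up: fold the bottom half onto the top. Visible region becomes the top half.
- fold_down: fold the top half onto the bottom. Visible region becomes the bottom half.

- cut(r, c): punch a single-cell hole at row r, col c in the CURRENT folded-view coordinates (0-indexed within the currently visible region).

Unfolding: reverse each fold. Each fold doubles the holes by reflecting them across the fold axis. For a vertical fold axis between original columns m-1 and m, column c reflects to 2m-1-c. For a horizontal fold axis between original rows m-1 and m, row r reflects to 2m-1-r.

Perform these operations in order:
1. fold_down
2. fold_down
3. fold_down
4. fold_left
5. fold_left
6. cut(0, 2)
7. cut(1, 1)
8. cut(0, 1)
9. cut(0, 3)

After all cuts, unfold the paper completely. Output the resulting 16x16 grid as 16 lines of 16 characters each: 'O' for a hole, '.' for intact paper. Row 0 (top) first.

Answer: .O....O..O....O.
.OOOOOO..OOOOOO.
.OOOOOO..OOOOOO.
.O....O..O....O.
.O....O..O....O.
.OOOOOO..OOOOOO.
.OOOOOO..OOOOOO.
.O....O..O....O.
.O....O..O....O.
.OOOOOO..OOOOOO.
.OOOOOO..OOOOOO.
.O....O..O....O.
.O....O..O....O.
.OOOOOO..OOOOOO.
.OOOOOO..OOOOOO.
.O....O..O....O.

Derivation:
Op 1 fold_down: fold axis h@8; visible region now rows[8,16) x cols[0,16) = 8x16
Op 2 fold_down: fold axis h@12; visible region now rows[12,16) x cols[0,16) = 4x16
Op 3 fold_down: fold axis h@14; visible region now rows[14,16) x cols[0,16) = 2x16
Op 4 fold_left: fold axis v@8; visible region now rows[14,16) x cols[0,8) = 2x8
Op 5 fold_left: fold axis v@4; visible region now rows[14,16) x cols[0,4) = 2x4
Op 6 cut(0, 2): punch at orig (14,2); cuts so far [(14, 2)]; region rows[14,16) x cols[0,4) = 2x4
Op 7 cut(1, 1): punch at orig (15,1); cuts so far [(14, 2), (15, 1)]; region rows[14,16) x cols[0,4) = 2x4
Op 8 cut(0, 1): punch at orig (14,1); cuts so far [(14, 1), (14, 2), (15, 1)]; region rows[14,16) x cols[0,4) = 2x4
Op 9 cut(0, 3): punch at orig (14,3); cuts so far [(14, 1), (14, 2), (14, 3), (15, 1)]; region rows[14,16) x cols[0,4) = 2x4
Unfold 1 (reflect across v@4): 8 holes -> [(14, 1), (14, 2), (14, 3), (14, 4), (14, 5), (14, 6), (15, 1), (15, 6)]
Unfold 2 (reflect across v@8): 16 holes -> [(14, 1), (14, 2), (14, 3), (14, 4), (14, 5), (14, 6), (14, 9), (14, 10), (14, 11), (14, 12), (14, 13), (14, 14), (15, 1), (15, 6), (15, 9), (15, 14)]
Unfold 3 (reflect across h@14): 32 holes -> [(12, 1), (12, 6), (12, 9), (12, 14), (13, 1), (13, 2), (13, 3), (13, 4), (13, 5), (13, 6), (13, 9), (13, 10), (13, 11), (13, 12), (13, 13), (13, 14), (14, 1), (14, 2), (14, 3), (14, 4), (14, 5), (14, 6), (14, 9), (14, 10), (14, 11), (14, 12), (14, 13), (14, 14), (15, 1), (15, 6), (15, 9), (15, 14)]
Unfold 4 (reflect across h@12): 64 holes -> [(8, 1), (8, 6), (8, 9), (8, 14), (9, 1), (9, 2), (9, 3), (9, 4), (9, 5), (9, 6), (9, 9), (9, 10), (9, 11), (9, 12), (9, 13), (9, 14), (10, 1), (10, 2), (10, 3), (10, 4), (10, 5), (10, 6), (10, 9), (10, 10), (10, 11), (10, 12), (10, 13), (10, 14), (11, 1), (11, 6), (11, 9), (11, 14), (12, 1), (12, 6), (12, 9), (12, 14), (13, 1), (13, 2), (13, 3), (13, 4), (13, 5), (13, 6), (13, 9), (13, 10), (13, 11), (13, 12), (13, 13), (13, 14), (14, 1), (14, 2), (14, 3), (14, 4), (14, 5), (14, 6), (14, 9), (14, 10), (14, 11), (14, 12), (14, 13), (14, 14), (15, 1), (15, 6), (15, 9), (15, 14)]
Unfold 5 (reflect across h@8): 128 holes -> [(0, 1), (0, 6), (0, 9), (0, 14), (1, 1), (1, 2), (1, 3), (1, 4), (1, 5), (1, 6), (1, 9), (1, 10), (1, 11), (1, 12), (1, 13), (1, 14), (2, 1), (2, 2), (2, 3), (2, 4), (2, 5), (2, 6), (2, 9), (2, 10), (2, 11), (2, 12), (2, 13), (2, 14), (3, 1), (3, 6), (3, 9), (3, 14), (4, 1), (4, 6), (4, 9), (4, 14), (5, 1), (5, 2), (5, 3), (5, 4), (5, 5), (5, 6), (5, 9), (5, 10), (5, 11), (5, 12), (5, 13), (5, 14), (6, 1), (6, 2), (6, 3), (6, 4), (6, 5), (6, 6), (6, 9), (6, 10), (6, 11), (6, 12), (6, 13), (6, 14), (7, 1), (7, 6), (7, 9), (7, 14), (8, 1), (8, 6), (8, 9), (8, 14), (9, 1), (9, 2), (9, 3), (9, 4), (9, 5), (9, 6), (9, 9), (9, 10), (9, 11), (9, 12), (9, 13), (9, 14), (10, 1), (10, 2), (10, 3), (10, 4), (10, 5), (10, 6), (10, 9), (10, 10), (10, 11), (10, 12), (10, 13), (10, 14), (11, 1), (11, 6), (11, 9), (11, 14), (12, 1), (12, 6), (12, 9), (12, 14), (13, 1), (13, 2), (13, 3), (13, 4), (13, 5), (13, 6), (13, 9), (13, 10), (13, 11), (13, 12), (13, 13), (13, 14), (14, 1), (14, 2), (14, 3), (14, 4), (14, 5), (14, 6), (14, 9), (14, 10), (14, 11), (14, 12), (14, 13), (14, 14), (15, 1), (15, 6), (15, 9), (15, 14)]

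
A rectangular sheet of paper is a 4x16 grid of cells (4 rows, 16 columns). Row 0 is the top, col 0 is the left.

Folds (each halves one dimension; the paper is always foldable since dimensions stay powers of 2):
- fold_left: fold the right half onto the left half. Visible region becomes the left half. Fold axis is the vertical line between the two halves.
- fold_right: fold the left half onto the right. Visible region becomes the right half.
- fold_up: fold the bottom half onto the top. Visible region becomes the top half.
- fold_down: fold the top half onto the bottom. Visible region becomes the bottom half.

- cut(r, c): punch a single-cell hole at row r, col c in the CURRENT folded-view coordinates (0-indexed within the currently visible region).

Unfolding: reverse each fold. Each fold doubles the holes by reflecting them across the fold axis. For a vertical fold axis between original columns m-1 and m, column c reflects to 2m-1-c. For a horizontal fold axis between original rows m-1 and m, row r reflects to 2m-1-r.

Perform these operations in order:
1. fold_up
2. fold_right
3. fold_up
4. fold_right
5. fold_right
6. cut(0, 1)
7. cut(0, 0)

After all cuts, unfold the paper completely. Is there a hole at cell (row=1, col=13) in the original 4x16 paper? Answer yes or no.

Op 1 fold_up: fold axis h@2; visible region now rows[0,2) x cols[0,16) = 2x16
Op 2 fold_right: fold axis v@8; visible region now rows[0,2) x cols[8,16) = 2x8
Op 3 fold_up: fold axis h@1; visible region now rows[0,1) x cols[8,16) = 1x8
Op 4 fold_right: fold axis v@12; visible region now rows[0,1) x cols[12,16) = 1x4
Op 5 fold_right: fold axis v@14; visible region now rows[0,1) x cols[14,16) = 1x2
Op 6 cut(0, 1): punch at orig (0,15); cuts so far [(0, 15)]; region rows[0,1) x cols[14,16) = 1x2
Op 7 cut(0, 0): punch at orig (0,14); cuts so far [(0, 14), (0, 15)]; region rows[0,1) x cols[14,16) = 1x2
Unfold 1 (reflect across v@14): 4 holes -> [(0, 12), (0, 13), (0, 14), (0, 15)]
Unfold 2 (reflect across v@12): 8 holes -> [(0, 8), (0, 9), (0, 10), (0, 11), (0, 12), (0, 13), (0, 14), (0, 15)]
Unfold 3 (reflect across h@1): 16 holes -> [(0, 8), (0, 9), (0, 10), (0, 11), (0, 12), (0, 13), (0, 14), (0, 15), (1, 8), (1, 9), (1, 10), (1, 11), (1, 12), (1, 13), (1, 14), (1, 15)]
Unfold 4 (reflect across v@8): 32 holes -> [(0, 0), (0, 1), (0, 2), (0, 3), (0, 4), (0, 5), (0, 6), (0, 7), (0, 8), (0, 9), (0, 10), (0, 11), (0, 12), (0, 13), (0, 14), (0, 15), (1, 0), (1, 1), (1, 2), (1, 3), (1, 4), (1, 5), (1, 6), (1, 7), (1, 8), (1, 9), (1, 10), (1, 11), (1, 12), (1, 13), (1, 14), (1, 15)]
Unfold 5 (reflect across h@2): 64 holes -> [(0, 0), (0, 1), (0, 2), (0, 3), (0, 4), (0, 5), (0, 6), (0, 7), (0, 8), (0, 9), (0, 10), (0, 11), (0, 12), (0, 13), (0, 14), (0, 15), (1, 0), (1, 1), (1, 2), (1, 3), (1, 4), (1, 5), (1, 6), (1, 7), (1, 8), (1, 9), (1, 10), (1, 11), (1, 12), (1, 13), (1, 14), (1, 15), (2, 0), (2, 1), (2, 2), (2, 3), (2, 4), (2, 5), (2, 6), (2, 7), (2, 8), (2, 9), (2, 10), (2, 11), (2, 12), (2, 13), (2, 14), (2, 15), (3, 0), (3, 1), (3, 2), (3, 3), (3, 4), (3, 5), (3, 6), (3, 7), (3, 8), (3, 9), (3, 10), (3, 11), (3, 12), (3, 13), (3, 14), (3, 15)]
Holes: [(0, 0), (0, 1), (0, 2), (0, 3), (0, 4), (0, 5), (0, 6), (0, 7), (0, 8), (0, 9), (0, 10), (0, 11), (0, 12), (0, 13), (0, 14), (0, 15), (1, 0), (1, 1), (1, 2), (1, 3), (1, 4), (1, 5), (1, 6), (1, 7), (1, 8), (1, 9), (1, 10), (1, 11), (1, 12), (1, 13), (1, 14), (1, 15), (2, 0), (2, 1), (2, 2), (2, 3), (2, 4), (2, 5), (2, 6), (2, 7), (2, 8), (2, 9), (2, 10), (2, 11), (2, 12), (2, 13), (2, 14), (2, 15), (3, 0), (3, 1), (3, 2), (3, 3), (3, 4), (3, 5), (3, 6), (3, 7), (3, 8), (3, 9), (3, 10), (3, 11), (3, 12), (3, 13), (3, 14), (3, 15)]

Answer: yes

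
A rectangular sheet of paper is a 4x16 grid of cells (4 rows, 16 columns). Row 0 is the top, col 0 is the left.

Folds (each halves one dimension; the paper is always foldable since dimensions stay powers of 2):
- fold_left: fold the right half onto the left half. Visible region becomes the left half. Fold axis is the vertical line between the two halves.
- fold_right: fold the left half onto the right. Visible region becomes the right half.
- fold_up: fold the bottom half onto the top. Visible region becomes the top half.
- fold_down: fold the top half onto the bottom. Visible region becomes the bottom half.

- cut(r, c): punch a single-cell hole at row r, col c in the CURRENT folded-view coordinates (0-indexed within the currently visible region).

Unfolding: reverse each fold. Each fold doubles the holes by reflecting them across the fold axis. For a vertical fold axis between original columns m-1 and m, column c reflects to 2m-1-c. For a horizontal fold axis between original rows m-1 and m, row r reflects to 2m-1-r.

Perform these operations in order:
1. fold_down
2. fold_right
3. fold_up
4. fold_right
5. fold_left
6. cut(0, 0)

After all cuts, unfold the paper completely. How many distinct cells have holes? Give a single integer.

Answer: 32

Derivation:
Op 1 fold_down: fold axis h@2; visible region now rows[2,4) x cols[0,16) = 2x16
Op 2 fold_right: fold axis v@8; visible region now rows[2,4) x cols[8,16) = 2x8
Op 3 fold_up: fold axis h@3; visible region now rows[2,3) x cols[8,16) = 1x8
Op 4 fold_right: fold axis v@12; visible region now rows[2,3) x cols[12,16) = 1x4
Op 5 fold_left: fold axis v@14; visible region now rows[2,3) x cols[12,14) = 1x2
Op 6 cut(0, 0): punch at orig (2,12); cuts so far [(2, 12)]; region rows[2,3) x cols[12,14) = 1x2
Unfold 1 (reflect across v@14): 2 holes -> [(2, 12), (2, 15)]
Unfold 2 (reflect across v@12): 4 holes -> [(2, 8), (2, 11), (2, 12), (2, 15)]
Unfold 3 (reflect across h@3): 8 holes -> [(2, 8), (2, 11), (2, 12), (2, 15), (3, 8), (3, 11), (3, 12), (3, 15)]
Unfold 4 (reflect across v@8): 16 holes -> [(2, 0), (2, 3), (2, 4), (2, 7), (2, 8), (2, 11), (2, 12), (2, 15), (3, 0), (3, 3), (3, 4), (3, 7), (3, 8), (3, 11), (3, 12), (3, 15)]
Unfold 5 (reflect across h@2): 32 holes -> [(0, 0), (0, 3), (0, 4), (0, 7), (0, 8), (0, 11), (0, 12), (0, 15), (1, 0), (1, 3), (1, 4), (1, 7), (1, 8), (1, 11), (1, 12), (1, 15), (2, 0), (2, 3), (2, 4), (2, 7), (2, 8), (2, 11), (2, 12), (2, 15), (3, 0), (3, 3), (3, 4), (3, 7), (3, 8), (3, 11), (3, 12), (3, 15)]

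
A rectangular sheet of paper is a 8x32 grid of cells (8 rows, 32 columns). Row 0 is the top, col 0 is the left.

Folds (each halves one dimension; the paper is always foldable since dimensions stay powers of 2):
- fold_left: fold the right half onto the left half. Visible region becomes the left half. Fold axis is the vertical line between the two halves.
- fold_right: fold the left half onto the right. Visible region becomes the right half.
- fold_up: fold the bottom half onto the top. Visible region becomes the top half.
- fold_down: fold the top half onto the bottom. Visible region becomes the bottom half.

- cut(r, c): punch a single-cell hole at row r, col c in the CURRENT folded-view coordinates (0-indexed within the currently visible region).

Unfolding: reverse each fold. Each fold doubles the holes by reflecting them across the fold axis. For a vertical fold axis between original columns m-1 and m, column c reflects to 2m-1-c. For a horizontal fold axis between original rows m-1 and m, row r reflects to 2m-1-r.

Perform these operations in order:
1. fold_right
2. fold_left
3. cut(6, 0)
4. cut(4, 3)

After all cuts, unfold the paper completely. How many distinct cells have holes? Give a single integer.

Op 1 fold_right: fold axis v@16; visible region now rows[0,8) x cols[16,32) = 8x16
Op 2 fold_left: fold axis v@24; visible region now rows[0,8) x cols[16,24) = 8x8
Op 3 cut(6, 0): punch at orig (6,16); cuts so far [(6, 16)]; region rows[0,8) x cols[16,24) = 8x8
Op 4 cut(4, 3): punch at orig (4,19); cuts so far [(4, 19), (6, 16)]; region rows[0,8) x cols[16,24) = 8x8
Unfold 1 (reflect across v@24): 4 holes -> [(4, 19), (4, 28), (6, 16), (6, 31)]
Unfold 2 (reflect across v@16): 8 holes -> [(4, 3), (4, 12), (4, 19), (4, 28), (6, 0), (6, 15), (6, 16), (6, 31)]

Answer: 8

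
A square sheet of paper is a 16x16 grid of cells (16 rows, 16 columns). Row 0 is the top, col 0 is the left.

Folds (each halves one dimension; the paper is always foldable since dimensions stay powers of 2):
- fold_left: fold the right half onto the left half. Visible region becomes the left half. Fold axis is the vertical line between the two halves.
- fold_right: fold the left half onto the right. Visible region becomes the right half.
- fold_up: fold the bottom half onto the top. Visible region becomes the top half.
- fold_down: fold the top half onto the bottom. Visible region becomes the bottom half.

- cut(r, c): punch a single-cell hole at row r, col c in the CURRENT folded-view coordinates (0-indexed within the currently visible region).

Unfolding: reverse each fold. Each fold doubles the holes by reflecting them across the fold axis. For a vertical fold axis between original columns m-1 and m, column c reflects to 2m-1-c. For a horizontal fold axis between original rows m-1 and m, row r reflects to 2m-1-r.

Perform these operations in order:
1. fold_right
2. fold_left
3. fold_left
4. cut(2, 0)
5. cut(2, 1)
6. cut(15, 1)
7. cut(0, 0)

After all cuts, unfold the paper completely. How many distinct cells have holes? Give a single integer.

Answer: 32

Derivation:
Op 1 fold_right: fold axis v@8; visible region now rows[0,16) x cols[8,16) = 16x8
Op 2 fold_left: fold axis v@12; visible region now rows[0,16) x cols[8,12) = 16x4
Op 3 fold_left: fold axis v@10; visible region now rows[0,16) x cols[8,10) = 16x2
Op 4 cut(2, 0): punch at orig (2,8); cuts so far [(2, 8)]; region rows[0,16) x cols[8,10) = 16x2
Op 5 cut(2, 1): punch at orig (2,9); cuts so far [(2, 8), (2, 9)]; region rows[0,16) x cols[8,10) = 16x2
Op 6 cut(15, 1): punch at orig (15,9); cuts so far [(2, 8), (2, 9), (15, 9)]; region rows[0,16) x cols[8,10) = 16x2
Op 7 cut(0, 0): punch at orig (0,8); cuts so far [(0, 8), (2, 8), (2, 9), (15, 9)]; region rows[0,16) x cols[8,10) = 16x2
Unfold 1 (reflect across v@10): 8 holes -> [(0, 8), (0, 11), (2, 8), (2, 9), (2, 10), (2, 11), (15, 9), (15, 10)]
Unfold 2 (reflect across v@12): 16 holes -> [(0, 8), (0, 11), (0, 12), (0, 15), (2, 8), (2, 9), (2, 10), (2, 11), (2, 12), (2, 13), (2, 14), (2, 15), (15, 9), (15, 10), (15, 13), (15, 14)]
Unfold 3 (reflect across v@8): 32 holes -> [(0, 0), (0, 3), (0, 4), (0, 7), (0, 8), (0, 11), (0, 12), (0, 15), (2, 0), (2, 1), (2, 2), (2, 3), (2, 4), (2, 5), (2, 6), (2, 7), (2, 8), (2, 9), (2, 10), (2, 11), (2, 12), (2, 13), (2, 14), (2, 15), (15, 1), (15, 2), (15, 5), (15, 6), (15, 9), (15, 10), (15, 13), (15, 14)]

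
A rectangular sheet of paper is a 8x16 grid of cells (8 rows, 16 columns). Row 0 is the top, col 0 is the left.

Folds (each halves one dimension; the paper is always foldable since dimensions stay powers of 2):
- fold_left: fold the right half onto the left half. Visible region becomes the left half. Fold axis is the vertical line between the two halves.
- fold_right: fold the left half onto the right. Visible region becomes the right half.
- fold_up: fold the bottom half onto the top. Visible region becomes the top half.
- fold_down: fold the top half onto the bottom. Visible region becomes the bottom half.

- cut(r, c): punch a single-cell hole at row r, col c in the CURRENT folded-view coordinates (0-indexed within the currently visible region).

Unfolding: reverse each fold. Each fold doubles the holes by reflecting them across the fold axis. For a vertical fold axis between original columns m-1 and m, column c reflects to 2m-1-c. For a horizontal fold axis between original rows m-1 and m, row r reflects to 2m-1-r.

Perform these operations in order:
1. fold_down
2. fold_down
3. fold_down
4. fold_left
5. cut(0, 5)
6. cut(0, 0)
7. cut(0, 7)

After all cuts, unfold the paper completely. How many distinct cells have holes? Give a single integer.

Op 1 fold_down: fold axis h@4; visible region now rows[4,8) x cols[0,16) = 4x16
Op 2 fold_down: fold axis h@6; visible region now rows[6,8) x cols[0,16) = 2x16
Op 3 fold_down: fold axis h@7; visible region now rows[7,8) x cols[0,16) = 1x16
Op 4 fold_left: fold axis v@8; visible region now rows[7,8) x cols[0,8) = 1x8
Op 5 cut(0, 5): punch at orig (7,5); cuts so far [(7, 5)]; region rows[7,8) x cols[0,8) = 1x8
Op 6 cut(0, 0): punch at orig (7,0); cuts so far [(7, 0), (7, 5)]; region rows[7,8) x cols[0,8) = 1x8
Op 7 cut(0, 7): punch at orig (7,7); cuts so far [(7, 0), (7, 5), (7, 7)]; region rows[7,8) x cols[0,8) = 1x8
Unfold 1 (reflect across v@8): 6 holes -> [(7, 0), (7, 5), (7, 7), (7, 8), (7, 10), (7, 15)]
Unfold 2 (reflect across h@7): 12 holes -> [(6, 0), (6, 5), (6, 7), (6, 8), (6, 10), (6, 15), (7, 0), (7, 5), (7, 7), (7, 8), (7, 10), (7, 15)]
Unfold 3 (reflect across h@6): 24 holes -> [(4, 0), (4, 5), (4, 7), (4, 8), (4, 10), (4, 15), (5, 0), (5, 5), (5, 7), (5, 8), (5, 10), (5, 15), (6, 0), (6, 5), (6, 7), (6, 8), (6, 10), (6, 15), (7, 0), (7, 5), (7, 7), (7, 8), (7, 10), (7, 15)]
Unfold 4 (reflect across h@4): 48 holes -> [(0, 0), (0, 5), (0, 7), (0, 8), (0, 10), (0, 15), (1, 0), (1, 5), (1, 7), (1, 8), (1, 10), (1, 15), (2, 0), (2, 5), (2, 7), (2, 8), (2, 10), (2, 15), (3, 0), (3, 5), (3, 7), (3, 8), (3, 10), (3, 15), (4, 0), (4, 5), (4, 7), (4, 8), (4, 10), (4, 15), (5, 0), (5, 5), (5, 7), (5, 8), (5, 10), (5, 15), (6, 0), (6, 5), (6, 7), (6, 8), (6, 10), (6, 15), (7, 0), (7, 5), (7, 7), (7, 8), (7, 10), (7, 15)]

Answer: 48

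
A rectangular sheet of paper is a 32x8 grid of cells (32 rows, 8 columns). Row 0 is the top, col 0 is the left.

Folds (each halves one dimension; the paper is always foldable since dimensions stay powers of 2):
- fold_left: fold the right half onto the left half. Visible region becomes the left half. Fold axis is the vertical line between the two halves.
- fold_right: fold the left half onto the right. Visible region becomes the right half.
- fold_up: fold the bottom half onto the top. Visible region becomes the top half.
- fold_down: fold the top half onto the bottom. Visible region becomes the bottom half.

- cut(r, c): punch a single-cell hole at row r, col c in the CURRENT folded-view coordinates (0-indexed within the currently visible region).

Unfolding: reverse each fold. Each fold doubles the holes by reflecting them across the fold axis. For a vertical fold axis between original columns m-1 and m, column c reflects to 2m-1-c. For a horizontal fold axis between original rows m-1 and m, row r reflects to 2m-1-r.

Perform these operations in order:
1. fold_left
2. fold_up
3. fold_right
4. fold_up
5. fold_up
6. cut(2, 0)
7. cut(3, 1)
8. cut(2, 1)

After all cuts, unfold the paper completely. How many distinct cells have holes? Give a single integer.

Answer: 96

Derivation:
Op 1 fold_left: fold axis v@4; visible region now rows[0,32) x cols[0,4) = 32x4
Op 2 fold_up: fold axis h@16; visible region now rows[0,16) x cols[0,4) = 16x4
Op 3 fold_right: fold axis v@2; visible region now rows[0,16) x cols[2,4) = 16x2
Op 4 fold_up: fold axis h@8; visible region now rows[0,8) x cols[2,4) = 8x2
Op 5 fold_up: fold axis h@4; visible region now rows[0,4) x cols[2,4) = 4x2
Op 6 cut(2, 0): punch at orig (2,2); cuts so far [(2, 2)]; region rows[0,4) x cols[2,4) = 4x2
Op 7 cut(3, 1): punch at orig (3,3); cuts so far [(2, 2), (3, 3)]; region rows[0,4) x cols[2,4) = 4x2
Op 8 cut(2, 1): punch at orig (2,3); cuts so far [(2, 2), (2, 3), (3, 3)]; region rows[0,4) x cols[2,4) = 4x2
Unfold 1 (reflect across h@4): 6 holes -> [(2, 2), (2, 3), (3, 3), (4, 3), (5, 2), (5, 3)]
Unfold 2 (reflect across h@8): 12 holes -> [(2, 2), (2, 3), (3, 3), (4, 3), (5, 2), (5, 3), (10, 2), (10, 3), (11, 3), (12, 3), (13, 2), (13, 3)]
Unfold 3 (reflect across v@2): 24 holes -> [(2, 0), (2, 1), (2, 2), (2, 3), (3, 0), (3, 3), (4, 0), (4, 3), (5, 0), (5, 1), (5, 2), (5, 3), (10, 0), (10, 1), (10, 2), (10, 3), (11, 0), (11, 3), (12, 0), (12, 3), (13, 0), (13, 1), (13, 2), (13, 3)]
Unfold 4 (reflect across h@16): 48 holes -> [(2, 0), (2, 1), (2, 2), (2, 3), (3, 0), (3, 3), (4, 0), (4, 3), (5, 0), (5, 1), (5, 2), (5, 3), (10, 0), (10, 1), (10, 2), (10, 3), (11, 0), (11, 3), (12, 0), (12, 3), (13, 0), (13, 1), (13, 2), (13, 3), (18, 0), (18, 1), (18, 2), (18, 3), (19, 0), (19, 3), (20, 0), (20, 3), (21, 0), (21, 1), (21, 2), (21, 3), (26, 0), (26, 1), (26, 2), (26, 3), (27, 0), (27, 3), (28, 0), (28, 3), (29, 0), (29, 1), (29, 2), (29, 3)]
Unfold 5 (reflect across v@4): 96 holes -> [(2, 0), (2, 1), (2, 2), (2, 3), (2, 4), (2, 5), (2, 6), (2, 7), (3, 0), (3, 3), (3, 4), (3, 7), (4, 0), (4, 3), (4, 4), (4, 7), (5, 0), (5, 1), (5, 2), (5, 3), (5, 4), (5, 5), (5, 6), (5, 7), (10, 0), (10, 1), (10, 2), (10, 3), (10, 4), (10, 5), (10, 6), (10, 7), (11, 0), (11, 3), (11, 4), (11, 7), (12, 0), (12, 3), (12, 4), (12, 7), (13, 0), (13, 1), (13, 2), (13, 3), (13, 4), (13, 5), (13, 6), (13, 7), (18, 0), (18, 1), (18, 2), (18, 3), (18, 4), (18, 5), (18, 6), (18, 7), (19, 0), (19, 3), (19, 4), (19, 7), (20, 0), (20, 3), (20, 4), (20, 7), (21, 0), (21, 1), (21, 2), (21, 3), (21, 4), (21, 5), (21, 6), (21, 7), (26, 0), (26, 1), (26, 2), (26, 3), (26, 4), (26, 5), (26, 6), (26, 7), (27, 0), (27, 3), (27, 4), (27, 7), (28, 0), (28, 3), (28, 4), (28, 7), (29, 0), (29, 1), (29, 2), (29, 3), (29, 4), (29, 5), (29, 6), (29, 7)]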